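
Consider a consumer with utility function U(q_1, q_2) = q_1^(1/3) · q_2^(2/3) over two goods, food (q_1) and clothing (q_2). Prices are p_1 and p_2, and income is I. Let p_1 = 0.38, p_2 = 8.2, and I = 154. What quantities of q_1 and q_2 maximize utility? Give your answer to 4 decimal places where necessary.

q_1* = 135.0877, q_2* = 12.5203

The MRS is (1/2)·q_2/q_1. Set MRS = p_1/p_2.
So 1/3·p_2·q_2 = 2/3·p_1·q_1; combined with the budget, a share 1/3 of income goes to q_1.
Demand: q_1*(p_1,p_2,I) = 1/3·I/p_1 and q_2* = 2/3·I/p_2.
At p_1=0.38, p_2=8.2, I=154: q_1* = 1/3·154/0.38 = 135.0877, q_2* = 12.5203.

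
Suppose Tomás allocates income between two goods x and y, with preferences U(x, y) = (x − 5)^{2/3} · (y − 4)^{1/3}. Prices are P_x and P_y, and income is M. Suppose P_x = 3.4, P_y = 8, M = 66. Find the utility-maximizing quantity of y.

y* = 4.7083

This is Cobb-Douglas in (x−5, y−4): tangency gives 2/3·P_y·(y−4) = 1/3·P_x·(x−5).
After buying the subsistence bundle (5, 4), a share 2/3 of the remaining income goes to x: x* = 5 + 2/3·(M − 5P_x − 4P_y)/P_x.
Discretionary income = 66 − 5·3.4 − 4·8 = 17; y* = 4 + 1/3·17/8 = 4.7083.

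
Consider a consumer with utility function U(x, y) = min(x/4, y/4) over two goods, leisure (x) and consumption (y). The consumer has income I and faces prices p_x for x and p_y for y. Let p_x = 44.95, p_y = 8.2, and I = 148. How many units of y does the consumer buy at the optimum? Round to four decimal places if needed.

y* = 2.7846

Leontief preferences: the optimum is at the kink where x/4 = y/4, i.e. y = x.
Budget: p_x·x + p_y·x = I, so (4·p_x + 4·p_y)·x = 4·I.
Demand: x*(p_x,p_y,I) = 4·I/(4·p_x + 4·p_y), y* = 4·I/(4·p_x + 4·p_y).
Here 4·44.95 + 4·8.2 = 212.6, giving y* = 2.7846.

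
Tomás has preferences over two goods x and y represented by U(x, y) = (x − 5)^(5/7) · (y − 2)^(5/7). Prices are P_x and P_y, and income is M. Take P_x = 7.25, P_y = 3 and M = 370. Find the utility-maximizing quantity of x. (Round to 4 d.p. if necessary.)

x* = 27.6034

Let x' = x−5, y' = y−2. MRS = y'/x' = P_x/P_y.
Substituting into the budget: x* = 5 + 0.5·(M − 5·P_x − 2·P_y)/P_x, and y* = 2 + 0.5·(…)/P_y.
Discretionary income = 370 − 5·7.25 − 2·3 = 327.75; x* = 5 + 0.5·327.75/7.25 = 27.6034.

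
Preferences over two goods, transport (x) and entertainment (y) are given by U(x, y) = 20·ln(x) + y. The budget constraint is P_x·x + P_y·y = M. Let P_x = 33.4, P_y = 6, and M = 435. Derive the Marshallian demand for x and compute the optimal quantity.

x* = 3.5928

Set MRS = P_x/P_y: (20/x)/1 = P_x/P_y.
So x*(P_x,P_y) = 20·P_y/P_x, independent of income; and y* = (M − 20·P_y)/P_y.
At the given prices: x* = 20·6/33.4 = 3.5928.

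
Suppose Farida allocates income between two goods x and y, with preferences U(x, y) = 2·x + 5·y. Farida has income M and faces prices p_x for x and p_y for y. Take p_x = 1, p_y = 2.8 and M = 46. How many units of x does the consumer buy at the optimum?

Perfect substitutes: compare marginal utility per dollar. 2/p_x vs 5/p_y → 2 vs 1.7857.
x gives more utility per dollar, so spend all income on x: x* = M/p_x, y* = 0.
Numerically: x* = 46, y* = 0.

x* = 46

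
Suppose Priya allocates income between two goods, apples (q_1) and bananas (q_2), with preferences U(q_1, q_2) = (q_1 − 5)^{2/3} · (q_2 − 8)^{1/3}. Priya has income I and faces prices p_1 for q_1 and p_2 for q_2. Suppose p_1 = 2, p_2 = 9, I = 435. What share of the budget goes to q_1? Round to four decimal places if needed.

Discretionary income = 435 − 5·2 − 8·9 = 353; q_1* = 5 + 2/3·353/2 = 122.6667; q_2* = 8 + 1/3·353/9 = 21.0741.
Expenditure on q_1: 2·122.6667 = 245.3333; share = 0.564.

share on q_1 = 0.564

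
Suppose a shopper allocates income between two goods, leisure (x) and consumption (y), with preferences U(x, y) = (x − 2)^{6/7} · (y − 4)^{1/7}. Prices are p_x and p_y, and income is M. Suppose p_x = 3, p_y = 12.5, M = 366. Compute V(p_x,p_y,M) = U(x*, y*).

V = 55.9227

MRS = 6·(y−4)/(x−2). Tangency with p_x/p_y gives y−4 = (1/6)·(p_x/p_y)·(x−2).
After buying the subsistence bundle (2, 4), a share 6/7 of the remaining income goes to x: x* = 2 + 6/7·(M − 2p_x − 4p_y)/p_x.
Discretionary income = 366 − 2·3 − 4·12.5 = 310; x* = 2 + 6/7·310/3 = 90.5714; y* = 4 + 1/7·310/12.5 = 7.5429.
Utility at the optimum: U(90.5714, 7.5429) = 55.9227.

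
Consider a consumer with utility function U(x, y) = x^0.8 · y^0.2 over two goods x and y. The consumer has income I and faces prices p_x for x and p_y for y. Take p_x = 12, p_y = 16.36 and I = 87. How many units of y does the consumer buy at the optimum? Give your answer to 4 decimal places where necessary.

y* = 1.0636

Tangency: MRS = 4·y/x = p_x/p_y.
So 0.8·p_y·y = 0.2·p_x·x; combined with the budget, a share 0.8 of income goes to x.
Demand: x*(p_x,p_y,I) = 0.8·I/p_x and y* = 0.2·I/p_y.
At p_x=12, p_y=16.36, I=87: y* = 0.2·87/16.36 = 1.0636.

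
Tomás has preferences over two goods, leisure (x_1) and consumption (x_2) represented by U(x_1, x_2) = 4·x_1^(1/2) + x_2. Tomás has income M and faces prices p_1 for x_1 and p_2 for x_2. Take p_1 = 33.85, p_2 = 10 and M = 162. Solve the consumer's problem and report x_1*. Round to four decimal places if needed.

Set MRS = p_1/p_2: 2·x_1^(−1/2) = p_1/p_2.
Solve: √x_1 = 2·p_2/p_1, so x_1*(p_1,p_2) = (2·p_2/p_1)², and x_2* = (M − p_1·x_1*)/p_2.
Plugging in: x_1* = (2·10/33.85)² = 0.3491.

x_1* = 0.3491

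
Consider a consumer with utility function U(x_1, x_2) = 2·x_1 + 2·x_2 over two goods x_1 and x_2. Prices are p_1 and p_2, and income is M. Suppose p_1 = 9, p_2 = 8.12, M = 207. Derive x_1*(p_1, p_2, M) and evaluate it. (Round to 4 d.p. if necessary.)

x_1* = 0

Linear utility — the consumer picks whichever good has higher MU/price: 2/9 = 0.2222 vs 2/8.12 = 0.2463.
x_2 gives more utility per dollar, so spend all income on x_2: x_2* = M/p_2, x_1* = 0.
Numerically: x_1* = 0, x_2* = 25.4926.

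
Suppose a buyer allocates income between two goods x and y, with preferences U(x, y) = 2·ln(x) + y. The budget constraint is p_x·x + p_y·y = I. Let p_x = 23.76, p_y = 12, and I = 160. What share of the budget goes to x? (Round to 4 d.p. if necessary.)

share on x = 0.15

MU_x = 2/x, MU_y = 1. Tangency: 2/x = p_x/p_y.
So x*(p_x,p_y) = 2·p_y/p_x, independent of income; and y* = (I − 2·p_y)/p_y.
At the given prices: x* = 2·12/23.76 = 1.0101, and y* = 11.3333.
Expenditure on x: 23.76·1.0101 = 24; share = 0.15.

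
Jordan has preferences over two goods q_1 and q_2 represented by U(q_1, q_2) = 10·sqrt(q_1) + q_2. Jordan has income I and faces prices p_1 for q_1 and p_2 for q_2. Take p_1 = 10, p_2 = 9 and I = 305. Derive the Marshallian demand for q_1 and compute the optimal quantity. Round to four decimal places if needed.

Plugging in: q_1* = (5·9/10)² = 20.25.

q_1* = 20.25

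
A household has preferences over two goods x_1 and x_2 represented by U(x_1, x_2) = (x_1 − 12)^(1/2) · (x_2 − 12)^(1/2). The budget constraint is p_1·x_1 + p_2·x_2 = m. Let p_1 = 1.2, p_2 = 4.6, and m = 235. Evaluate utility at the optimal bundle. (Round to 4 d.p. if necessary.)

Discretionary income = 235 − 12·1.2 − 12·4.6 = 165.4; x_1* = 12 + 0.5·165.4/1.2 = 80.9167; x_2* = 12 + 0.5·165.4/4.6 = 29.9783.
Utility at the optimum: U(80.9167, 29.9783) = 35.1995.

V = 35.1995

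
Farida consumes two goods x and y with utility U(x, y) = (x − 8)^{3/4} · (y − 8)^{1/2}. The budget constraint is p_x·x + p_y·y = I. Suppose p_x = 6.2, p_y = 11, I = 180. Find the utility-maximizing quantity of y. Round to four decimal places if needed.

Let x' = x−8, y' = y−8. MRS = (3/2)·y'/x' = p_x/p_y.
Substituting into the budget: x* = 8 + 0.6·(I − 8·p_x − 8·p_y)/p_x, and y* = 8 + 0.4·(…)/p_y.
Discretionary income = 180 − 8·6.2 − 8·11 = 42.4; y* = 8 + 0.4·42.4/11 = 9.5418.

y* = 9.5418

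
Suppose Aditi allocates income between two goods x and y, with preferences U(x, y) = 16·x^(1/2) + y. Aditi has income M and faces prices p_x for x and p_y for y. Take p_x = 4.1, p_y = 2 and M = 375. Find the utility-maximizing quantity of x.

Utility is quasi-linear in y; the FOC for x is 8/√x = p_x/p_y.
Solve: √x = 8·p_y/p_x, so x*(p_x,p_y) = (8·p_y/p_x)², and y* = (M − p_x·x*)/p_y.
Plugging in: x* = (8·2/4.1)² = 15.229.

x* = 15.229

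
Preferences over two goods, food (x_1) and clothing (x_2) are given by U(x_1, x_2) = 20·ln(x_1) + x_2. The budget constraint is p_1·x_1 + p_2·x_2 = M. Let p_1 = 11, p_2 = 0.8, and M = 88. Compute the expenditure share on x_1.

MU_x_1 = 20/x_1, MU_x_2 = 1. Tangency: 20/x_1 = p_1/p_2.
So x_1*(p_1,p_2) = 20·p_2/p_1, independent of income; and x_2* = (M − 20·p_2)/p_2.
At the given prices: x_1* = 20·0.8/11 = 1.4545, and x_2* = 90.
Expenditure on x_1: 11·1.4545 = 16; share = 0.1818.

share on x_1 = 0.1818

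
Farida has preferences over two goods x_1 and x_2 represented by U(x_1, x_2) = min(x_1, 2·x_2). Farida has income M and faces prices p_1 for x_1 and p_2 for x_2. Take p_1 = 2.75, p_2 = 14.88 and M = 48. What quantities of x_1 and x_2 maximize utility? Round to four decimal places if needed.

x_1* = 4.7105, x_2* = 2.3553

Demand: x_1*(p_1,p_2,M) = 2·M/(2·p_1 + p_2), x_2* = M/(2·p_1 + p_2).
Here 2·2.75 + 14.88 = 20.38, giving x_1* = 4.7105 and x_2* = 2.3553.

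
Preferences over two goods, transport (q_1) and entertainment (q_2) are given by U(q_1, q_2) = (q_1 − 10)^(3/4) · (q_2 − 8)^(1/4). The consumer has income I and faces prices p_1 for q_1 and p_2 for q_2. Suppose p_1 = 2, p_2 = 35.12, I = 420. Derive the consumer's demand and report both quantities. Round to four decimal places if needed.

q_1* = 54.64, q_2* = 8.8474

Discretionary income = 420 − 10·2 − 8·35.12 = 119.04; q_1* = 10 + 0.75·119.04/2 = 54.64; q_2* = 8 + 0.25·119.04/35.12 = 8.8474.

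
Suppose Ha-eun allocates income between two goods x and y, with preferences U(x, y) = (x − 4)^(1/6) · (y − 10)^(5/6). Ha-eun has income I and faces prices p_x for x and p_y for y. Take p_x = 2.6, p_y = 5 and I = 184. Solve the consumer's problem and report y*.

Let x' = x−4, y' = y−10. MRS = (1/5)·y'/x' = p_x/p_y.
Substituting into the budget: x* = 4 + 1/6·(I − 4·p_x − 10·p_y)/p_x, and y* = 10 + 5/6·(…)/p_y.
Discretionary income = 184 − 4·2.6 − 10·5 = 123.6; y* = 10 + 5/6·123.6/5 = 30.6.

y* = 30.6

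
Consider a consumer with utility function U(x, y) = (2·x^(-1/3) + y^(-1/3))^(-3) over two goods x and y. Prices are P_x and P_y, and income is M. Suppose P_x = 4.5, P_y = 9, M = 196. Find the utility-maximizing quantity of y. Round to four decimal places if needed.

y* = 9.0207

From the CES first-order condition, 2·(y/x)^(4/3) = P_x/P_y.
Solve for the ratio: y/x = [(1/2)·P_x/P_y]^(0.75).
Substitute y = (y/x)·x into the budget: x* = M/(P_x + P_y·(y/x)).
Numerically y/x = 0.353553, so x* = 196/(4.5 + 9·0.353553) = 25.5143 and y* = 0.353553·25.5143 = 9.0207.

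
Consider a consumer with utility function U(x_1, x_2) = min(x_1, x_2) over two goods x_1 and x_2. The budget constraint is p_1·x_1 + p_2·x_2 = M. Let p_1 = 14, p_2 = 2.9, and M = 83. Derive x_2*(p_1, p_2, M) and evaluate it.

x_2* = 4.9112

Leontief preferences: the optimum is at the kink where x_1/1 = x_2/1, i.e. x_2 = x_1.
Budget: p_1·x_1 + p_2·x_1 = M, so (p_1 + p_2)·x_1 = M.
Demand: x_1*(p_1,p_2,M) = M/(p_1 + p_2), x_2* = M/(p_1 + p_2).
Here 14 + 2.9 = 16.9, giving x_2* = 4.9112.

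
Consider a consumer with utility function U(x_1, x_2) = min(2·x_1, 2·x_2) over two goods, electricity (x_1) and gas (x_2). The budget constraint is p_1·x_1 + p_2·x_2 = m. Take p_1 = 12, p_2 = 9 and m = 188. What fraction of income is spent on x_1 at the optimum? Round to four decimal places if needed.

Leontief preferences: the optimum is at the kink where x_1/2 = x_2/2, i.e. x_2 = x_1.
Budget: p_1·x_1 + p_2·x_1 = m, so (2·p_1 + 2·p_2)·x_1 = 2·m.
Demand: x_1*(p_1,p_2,m) = 2·m/(2·p_1 + 2·p_2), x_2* = 2·m/(2·p_1 + 2·p_2).
Here 2·12 + 2·9 = 42, giving x_1* = 8.9524 and x_2* = 8.9524.
Expenditure on x_1: 12·8.9524 = 107.4286; share = 0.5714.

share on x_1 = 0.5714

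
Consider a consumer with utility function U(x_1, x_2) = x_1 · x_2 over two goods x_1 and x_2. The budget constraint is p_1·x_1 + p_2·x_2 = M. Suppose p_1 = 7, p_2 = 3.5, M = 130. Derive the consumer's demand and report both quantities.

MU_x_1/MU_x_2 = (x_2)/(x_1); tangency sets this equal to p_1/p_2.
So p_2·x_2 = p_1·x_1; combined with the budget, a share 0.5 of income goes to x_1.
Demand: x_1*(p_1,p_2,M) = 0.5·M/p_1 and x_2* = 0.5·M/p_2.
At p_1=7, p_2=3.5, M=130: x_1* = 0.5·130/7 = 9.2857, x_2* = 18.5714.

x_1* = 9.2857, x_2* = 18.5714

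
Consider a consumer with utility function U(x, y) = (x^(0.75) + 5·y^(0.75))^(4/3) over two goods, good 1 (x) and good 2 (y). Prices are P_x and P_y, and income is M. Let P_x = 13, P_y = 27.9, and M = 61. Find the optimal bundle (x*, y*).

MU_x ∝ x^(-0.25), MU_y ∝ 5·y^(-0.25), so MRS = (1/5)·(y/x)^(0.25) = P_x/P_y.
Solve for the ratio: y/x = [5·P_x/P_y]^(4).
Substitute y = (y/x)·x into the budget: x* = M/(P_x + P_y·(y/x)).
Numerically y/x = 29.460263, so x* = 61/(13 + 27.9·29.460263) = 0.0731 and y* = 29.460263·0.0731 = 2.1523.

x* = 0.0731, y* = 2.1523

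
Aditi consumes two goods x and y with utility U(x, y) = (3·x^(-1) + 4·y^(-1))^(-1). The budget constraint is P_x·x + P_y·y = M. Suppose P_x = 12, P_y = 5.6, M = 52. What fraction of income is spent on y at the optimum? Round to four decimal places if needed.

MU_x ∝ 3·x^(-2), MU_y ∝ 4·y^(-2), so MRS = (3/4)·(y/x)^(2) = P_x/P_y.
Hence y/x = ((4/3)·P_x/P_y)^(1/(2)), i.e. raised to the 0.5 power.
With the ratio pinned down, the budget gives x* = M/(P_x + P_y·(y/x)) and y* = (y/x)·x*.
Numerically y/x = 1.690309, so x* = 52/(12 + 5.6·1.690309) = 2.4225 and y* = 1.690309·2.4225 = 4.0947.
Expenditure on y: 5.6·4.0947 = 22.9304; share = 0.441.

share on y = 0.441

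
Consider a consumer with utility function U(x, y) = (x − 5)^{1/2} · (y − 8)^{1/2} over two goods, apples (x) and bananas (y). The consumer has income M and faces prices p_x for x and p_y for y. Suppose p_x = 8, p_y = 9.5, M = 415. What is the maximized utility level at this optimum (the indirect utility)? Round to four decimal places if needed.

V = 17.1488

MRS = (y−8)/(x−5). Tangency with p_x/p_y gives y−8 = (p_x/p_y)·(x−5).
After buying the subsistence bundle (5, 8), a share 0.5 of the remaining income goes to x: x* = 5 + 0.5·(M − 5p_x − 8p_y)/p_x.
Discretionary income = 415 − 5·8 − 8·9.5 = 299; x* = 5 + 0.5·299/8 = 23.6875; y* = 8 + 0.5·299/9.5 = 23.7368.
Utility at the optimum: U(23.6875, 23.7368) = 17.1488.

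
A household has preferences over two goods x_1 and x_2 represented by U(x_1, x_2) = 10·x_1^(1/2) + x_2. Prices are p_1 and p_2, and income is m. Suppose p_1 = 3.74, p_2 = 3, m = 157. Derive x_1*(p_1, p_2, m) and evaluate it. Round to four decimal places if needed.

MU_x_1 = 5/√x_1, MU_x_2 = 1. Tangency: 5/√x_1 = p_1/p_2.
Thus x_1* = (5·p_2/p_1)² — independent of m — with the rest of income spent on x_2.
Plugging in: x_1* = (5·3/3.74)² = 16.0857.

x_1* = 16.0857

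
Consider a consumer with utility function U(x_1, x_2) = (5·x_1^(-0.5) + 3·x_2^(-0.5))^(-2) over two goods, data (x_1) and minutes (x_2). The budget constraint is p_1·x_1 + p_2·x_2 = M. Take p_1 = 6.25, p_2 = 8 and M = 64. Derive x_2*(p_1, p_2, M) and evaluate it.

Substitute x_2 = (x_2/x_1)·x_1 into the budget: x_1* = M/(p_1 + p_2·(x_2/x_1)).
Numerically x_2/x_1 = 0.603431, so x_1* = 64/(6.25 + 8·0.603431) = 5.7775 and x_2* = 0.603431·5.7775 = 3.4863.

x_2* = 3.4863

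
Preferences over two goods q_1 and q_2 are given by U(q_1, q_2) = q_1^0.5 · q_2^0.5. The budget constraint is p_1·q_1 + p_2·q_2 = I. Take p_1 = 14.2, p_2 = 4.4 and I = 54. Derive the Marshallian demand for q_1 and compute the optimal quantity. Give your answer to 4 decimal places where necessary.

MU_q_1/MU_q_2 = (0.5·q_2)/(0.5·q_1); tangency sets this equal to p_1/p_2.
Rearranging, p_2·q_2 = p_1·q_1. Substituting into the budget gives p_1·q_1·(1 + 1) = I.
Demand: q_1*(p_1,p_2,I) = 0.5·I/p_1 and q_2* = 0.5·I/p_2.
At p_1=14.2, p_2=4.4, I=54: q_1* = 0.5·54/14.2 = 1.9014.

q_1* = 1.9014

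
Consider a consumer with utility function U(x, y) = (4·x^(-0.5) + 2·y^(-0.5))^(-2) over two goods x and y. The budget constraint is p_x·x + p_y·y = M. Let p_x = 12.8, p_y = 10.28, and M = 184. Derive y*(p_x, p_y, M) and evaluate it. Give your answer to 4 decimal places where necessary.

y* = 6.6102

MRS = MU_x/MU_y = 2·(y/x)^(1.5). Set equal to p_x/p_y.
Hence y/x = ((1/2)·p_x/p_y)^(1/(1.5)), i.e. raised to the 2/3 power.
Substitute y = (y/x)·x into the budget: x* = M/(p_x + p_y·(y/x)).
Numerically y/x = 0.729107, so x* = 184/(12.8 + 10.28·0.729107) = 9.0662 and y* = 0.729107·9.0662 = 6.6102.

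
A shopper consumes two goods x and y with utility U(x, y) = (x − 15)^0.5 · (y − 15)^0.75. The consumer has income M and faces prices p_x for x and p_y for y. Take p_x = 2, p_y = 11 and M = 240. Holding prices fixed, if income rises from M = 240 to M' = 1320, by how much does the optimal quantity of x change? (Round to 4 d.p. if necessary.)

Δx* = 216

Let x' = x−15, y' = y−15. MRS = (2/3)·y'/x' = p_x/p_y.
After buying the subsistence bundle (15, 15), a share 0.4 of the remaining income goes to x: x* = 15 + 0.4·(M − 15p_x − 15p_y)/p_x.
Discretionary income = 240 − 15·2 − 15·11 = 45; x* = 15 + 0.4·45/2 = 24.
At M' = 1320: x* = 240. Change: 240 − 24 = 216.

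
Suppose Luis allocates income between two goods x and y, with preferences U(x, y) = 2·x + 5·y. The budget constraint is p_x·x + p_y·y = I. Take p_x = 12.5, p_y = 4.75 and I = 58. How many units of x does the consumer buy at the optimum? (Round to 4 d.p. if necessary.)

x* = 0

Linear utility — the consumer picks whichever good has higher MU/price: 2/12.5 = 0.16 vs 5/4.75 = 1.0526.
y gives more utility per dollar, so spend all income on y: y* = I/p_y, x* = 0.
Numerically: x* = 0, y* = 12.2105.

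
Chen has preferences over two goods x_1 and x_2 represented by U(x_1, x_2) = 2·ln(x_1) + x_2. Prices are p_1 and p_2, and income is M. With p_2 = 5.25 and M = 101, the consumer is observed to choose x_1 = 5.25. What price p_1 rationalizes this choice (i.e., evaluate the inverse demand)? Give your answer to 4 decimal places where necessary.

p_1 = 2

MU_x_1 = 2/x_1, MU_x_2 = 1. Tangency: 2/x_1 = p_1/p_2.
So x_1*(p_1,p_2) = 2·p_2/p_1, independent of income; and x_2* = (M − 2·p_2)/p_2.
Set x_1* = 5.25 in the demand function and solve for p_1: p_1 = 2.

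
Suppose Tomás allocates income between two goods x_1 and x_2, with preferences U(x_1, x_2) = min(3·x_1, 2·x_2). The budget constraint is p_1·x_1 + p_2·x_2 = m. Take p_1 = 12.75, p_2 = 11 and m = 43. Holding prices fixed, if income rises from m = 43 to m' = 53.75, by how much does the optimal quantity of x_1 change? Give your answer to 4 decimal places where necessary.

Leontief preferences: the optimum is at the kink where x_1/2 = x_2/3, i.e. x_2 = (3/2)·x_1.
Budget: p_1·x_1 + p_2·(3/2)·x_1 = m, so (2·p_1 + 3·p_2)·x_1 = 2·m.
Demand: x_1*(p_1,p_2,m) = 2·m/(2·p_1 + 3·p_2), x_2* = 3·m/(2·p_1 + 3·p_2).
Here 2·12.75 + 3·11 = 58.5, giving x_1* = 1.4701.
At m' = 53.75: x_1* = 1.8376. Change: 1.8376 − 1.4701 = 0.3675.

Δx_1* = 0.3675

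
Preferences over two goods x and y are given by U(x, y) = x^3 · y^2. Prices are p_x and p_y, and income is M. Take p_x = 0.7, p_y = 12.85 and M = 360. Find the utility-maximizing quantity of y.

At p_x=0.7, p_y=12.85, M=360: y* = 0.4·360/12.85 = 11.2062.

y* = 11.2062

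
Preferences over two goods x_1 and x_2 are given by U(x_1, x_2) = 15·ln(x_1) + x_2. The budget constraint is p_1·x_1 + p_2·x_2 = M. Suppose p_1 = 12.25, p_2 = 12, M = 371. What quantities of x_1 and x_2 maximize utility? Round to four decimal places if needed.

MU_x_1 = 15/x_1, MU_x_2 = 1. Tangency: 15/x_1 = p_1/p_2.
So x_1*(p_1,p_2) = 15·p_2/p_1, independent of income; and x_2* = (M − 15·p_2)/p_2.
At the given prices: x_1* = 15·12/12.25 = 14.6939, and x_2* = 15.9167.

x_1* = 14.6939, x_2* = 15.9167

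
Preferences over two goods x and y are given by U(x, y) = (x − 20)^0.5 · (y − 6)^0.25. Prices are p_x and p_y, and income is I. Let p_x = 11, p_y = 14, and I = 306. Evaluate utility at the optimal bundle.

MRS = 2·(y−6)/(x−20). Tangency with p_x/p_y gives y−6 = (1/2)·(p_x/p_y)·(x−20).
Substituting into the budget: x* = 20 + 2/3·(I − 20·p_x − 6·p_y)/p_x, and y* = 6 + 1/3·(…)/p_y.
Discretionary income = 306 − 20·11 − 6·14 = 2; x* = 20 + 2/3·2/11 = 20.1212; y* = 6 + 1/3·2/14 = 6.0476.
Utility at the optimum: U(20.1212, 6.0476) = 0.1626.

V = 0.1626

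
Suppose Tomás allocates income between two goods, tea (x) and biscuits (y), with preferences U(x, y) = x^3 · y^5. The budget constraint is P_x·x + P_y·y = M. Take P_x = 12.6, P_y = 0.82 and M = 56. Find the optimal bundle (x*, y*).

x* = 1.6667, y* = 42.6829

At P_x=12.6, P_y=0.82, M=56: x* = 0.375·56/12.6 = 1.6667, y* = 42.6829.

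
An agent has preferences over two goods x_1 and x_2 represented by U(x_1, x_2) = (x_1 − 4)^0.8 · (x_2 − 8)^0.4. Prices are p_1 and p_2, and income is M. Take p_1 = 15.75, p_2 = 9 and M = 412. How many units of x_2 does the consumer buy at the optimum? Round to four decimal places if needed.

Let x_1' = x_1−4, x_2' = x_2−8. MRS = 2·x_2'/x_1' = p_1/p_2.
After buying the subsistence bundle (4, 8), a share 2/3 of the remaining income goes to x_1: x_1* = 4 + 2/3·(M − 4p_1 − 8p_2)/p_1.
Discretionary income = 412 − 4·15.75 − 8·9 = 277; x_2* = 8 + 1/3·277/9 = 18.2593.

x_2* = 18.2593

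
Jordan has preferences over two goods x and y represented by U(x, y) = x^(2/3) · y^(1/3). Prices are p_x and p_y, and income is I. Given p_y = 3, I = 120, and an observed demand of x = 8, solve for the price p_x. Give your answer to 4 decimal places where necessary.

MU_x/MU_y = (2/3·y)/(1/3·x); tangency sets this equal to p_x/p_y.
Rearranging, p_y·y = (1/2)·p_x·x. Substituting into the budget gives p_x·x·(1 + (1/2)) = I.
Demand: x*(p_x,p_y,I) = 2/3·I/p_x and y* = 1/3·I/p_y.
Set x* = 8 in the demand function and solve for p_x: p_x = 10.

p_x = 10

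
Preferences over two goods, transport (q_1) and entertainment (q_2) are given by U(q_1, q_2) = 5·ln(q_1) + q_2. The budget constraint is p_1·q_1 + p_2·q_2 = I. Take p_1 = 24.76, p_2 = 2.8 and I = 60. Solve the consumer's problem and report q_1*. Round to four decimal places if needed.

Set MRS = p_1/p_2: (5/q_1)/1 = p_1/p_2.
So q_1*(p_1,p_2) = 5·p_2/p_1, independent of income; and q_2* = (I − 5·p_2)/p_2.
At the given prices: q_1* = 5·2.8/24.76 = 0.5654.

q_1* = 0.5654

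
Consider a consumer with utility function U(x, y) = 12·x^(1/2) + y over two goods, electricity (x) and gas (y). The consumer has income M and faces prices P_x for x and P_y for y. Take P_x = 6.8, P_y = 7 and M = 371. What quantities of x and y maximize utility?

x* = 38.1488, y* = 15.9412

Thus x* = (6·P_y/P_x)² — independent of M — with the rest of income spent on y.
Plugging in: x* = (6·7/6.8)² = 38.1488, y* = 15.9412.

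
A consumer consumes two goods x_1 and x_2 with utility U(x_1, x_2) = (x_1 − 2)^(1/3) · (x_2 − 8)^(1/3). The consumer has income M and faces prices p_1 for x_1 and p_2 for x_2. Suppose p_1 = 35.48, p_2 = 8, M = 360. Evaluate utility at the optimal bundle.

MRS = (x_2−8)/(x_1−2). Tangency with p_1/p_2 gives x_2−8 = (p_1/p_2)·(x_1−2).
Substituting into the budget: x_1* = 2 + 0.5·(M − 2·p_1 − 8·p_2)/p_1, and x_2* = 8 + 0.5·(…)/p_2.
Discretionary income = 360 − 2·35.48 − 8·8 = 225.04; x_1* = 2 + 0.5·225.04/35.48 = 5.1714; x_2* = 8 + 0.5·225.04/8 = 22.065.
Utility at the optimum: U(5.1714, 22.065) = 3.5465.

V = 3.5465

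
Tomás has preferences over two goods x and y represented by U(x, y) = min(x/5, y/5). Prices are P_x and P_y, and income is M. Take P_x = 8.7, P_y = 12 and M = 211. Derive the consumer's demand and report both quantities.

With perfect complements, no substitution: consume in ratio x:y = 5:5.
Budget: P_x·x + P_y·x = M, so (5·P_x + 5·P_y)·x = 5·M.
Demand: x*(P_x,P_y,M) = 5·M/(5·P_x + 5·P_y), y* = 5·M/(5·P_x + 5·P_y).
Here 5·8.7 + 5·12 = 103.5, giving x* = 10.1932 and y* = 10.1932.

x* = 10.1932, y* = 10.1932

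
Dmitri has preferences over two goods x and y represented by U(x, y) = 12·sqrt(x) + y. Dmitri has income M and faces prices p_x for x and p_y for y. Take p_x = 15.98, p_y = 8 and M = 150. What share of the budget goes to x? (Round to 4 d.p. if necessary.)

Thus x* = (6·p_y/p_x)² — independent of M — with the rest of income spent on y.
Plugging in: x* = (6·8/15.98)² = 9.0225, y* = 0.7275.
Expenditure on x: 15.98·9.0225 = 144.1802; share = 0.9612.

share on x = 0.9612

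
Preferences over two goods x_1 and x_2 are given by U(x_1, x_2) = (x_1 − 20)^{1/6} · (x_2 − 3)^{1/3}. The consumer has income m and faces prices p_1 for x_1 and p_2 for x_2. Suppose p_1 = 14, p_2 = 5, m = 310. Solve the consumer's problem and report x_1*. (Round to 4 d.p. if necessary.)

x_1* = 20.3571

Let x_1' = x_1−20, x_2' = x_2−3. MRS = (1/2)·x_2'/x_1' = p_1/p_2.
After buying the subsistence bundle (20, 3), a share 1/3 of the remaining income goes to x_1: x_1* = 20 + 1/3·(m − 20p_1 − 3p_2)/p_1.
Discretionary income = 310 − 20·14 − 3·5 = 15; x_1* = 20 + 1/3·15/14 = 20.3571.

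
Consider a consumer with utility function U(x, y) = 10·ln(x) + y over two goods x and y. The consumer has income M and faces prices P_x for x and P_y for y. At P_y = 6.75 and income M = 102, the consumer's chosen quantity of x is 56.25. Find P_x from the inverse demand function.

P_x = 1.2

MU_x = 10/x, MU_y = 1. Tangency: 10/x = P_x/P_y.
So x*(P_x,P_y) = 10·P_y/P_x, independent of income; and y* = (M − 10·P_y)/P_y.
Set x* = 56.25 in the demand function and solve for P_x: P_x = 1.2.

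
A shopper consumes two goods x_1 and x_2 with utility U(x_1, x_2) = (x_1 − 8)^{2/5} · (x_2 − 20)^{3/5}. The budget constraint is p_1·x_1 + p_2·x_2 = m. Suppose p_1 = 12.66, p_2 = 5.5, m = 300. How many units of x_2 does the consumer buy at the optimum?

x_2* = 29.6785

MRS = (2/3)·(x_2−20)/(x_1−8). Tangency with p_1/p_2 gives x_2−20 = (3/2)·(p_1/p_2)·(x_1−8).
After buying the subsistence bundle (8, 20), a share 0.4 of the remaining income goes to x_1: x_1* = 8 + 0.4·(m − 8p_1 − 20p_2)/p_1.
Discretionary income = 300 − 8·12.66 − 20·5.5 = 88.72; x_2* = 20 + 0.6·88.72/5.5 = 29.6785.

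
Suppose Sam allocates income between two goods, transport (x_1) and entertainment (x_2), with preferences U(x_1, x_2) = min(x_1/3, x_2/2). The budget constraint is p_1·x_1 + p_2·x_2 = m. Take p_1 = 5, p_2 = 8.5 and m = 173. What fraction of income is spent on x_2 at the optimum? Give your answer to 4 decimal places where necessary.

share on x_2 = 0.5312

Demand: x_1*(p_1,p_2,m) = 3·m/(3·p_1 + 2·p_2), x_2* = 2·m/(3·p_1 + 2·p_2).
Here 3·5 + 2·8.5 = 32, giving x_1* = 16.2188 and x_2* = 10.8125.
Expenditure on x_2: 8.5·10.8125 = 91.9062; share = 0.5312.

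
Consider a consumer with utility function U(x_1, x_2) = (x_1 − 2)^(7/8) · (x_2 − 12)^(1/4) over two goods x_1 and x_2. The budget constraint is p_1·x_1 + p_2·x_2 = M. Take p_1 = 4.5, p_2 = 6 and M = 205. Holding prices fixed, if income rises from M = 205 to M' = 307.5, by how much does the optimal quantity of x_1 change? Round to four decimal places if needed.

Δx_1* = 17.716

MRS = (7/2)·(x_2−12)/(x_1−2). Tangency with p_1/p_2 gives x_2−12 = (2/7)·(p_1/p_2)·(x_1−2).
Substituting into the budget: x_1* = 2 + 7/9·(M − 2·p_1 − 12·p_2)/p_1, and x_2* = 12 + 2/9·(…)/p_2.
Discretionary income = 205 − 2·4.5 − 12·6 = 124; x_1* = 2 + 7/9·124/4.5 = 23.4321.
At M' = 307.5: x_1* = 41.1481. Change: 41.1481 − 23.4321 = 17.716.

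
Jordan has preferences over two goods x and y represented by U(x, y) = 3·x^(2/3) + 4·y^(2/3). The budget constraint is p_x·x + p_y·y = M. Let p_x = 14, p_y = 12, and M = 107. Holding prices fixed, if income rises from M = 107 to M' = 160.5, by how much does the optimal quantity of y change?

Δy* = 3.4034

MU_x ∝ 3·x^(-1/3), MU_y ∝ 4·y^(-1/3), so MRS = (3/4)·(y/x)^(1/3) = p_x/p_y.
Solve for the ratio: y/x = [(4/3)·p_x/p_y]^(3).
With the ratio pinned down, the budget gives x* = M/(p_x + p_y·(y/x)) and y* = (y/x)·x*.
Numerically y/x = 3.76406, so x* = 107/(14 + 12·3.76406) = 1.8084 and y* = 3.76406·1.8084 = 6.8069.
At M' = 160.5: y* = 10.2103. Change: 10.2103 − 6.8069 = 3.4034.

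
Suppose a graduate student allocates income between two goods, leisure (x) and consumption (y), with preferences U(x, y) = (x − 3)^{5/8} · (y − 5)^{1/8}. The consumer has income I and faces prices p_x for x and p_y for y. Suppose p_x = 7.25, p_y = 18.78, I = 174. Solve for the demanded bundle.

MRS = 5·(y−5)/(x−3). Tangency with p_x/p_y gives y−5 = (1/5)·(p_x/p_y)·(x−3).
Substituting into the budget: x* = 3 + 5/6·(I − 3·p_x − 5·p_y)/p_x, and y* = 5 + 1/6·(…)/p_y.
Discretionary income = 174 − 3·7.25 − 5·18.78 = 58.35; x* = 3 + 5/6·58.35/7.25 = 9.7069; y* = 5 + 1/6·58.35/18.78 = 5.5178.

x* = 9.7069, y* = 5.5178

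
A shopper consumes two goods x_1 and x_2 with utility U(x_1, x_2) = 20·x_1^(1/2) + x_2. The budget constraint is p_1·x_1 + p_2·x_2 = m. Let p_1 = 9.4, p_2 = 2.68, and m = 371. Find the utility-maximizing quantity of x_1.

x_1* = 8.1286

Thus x_1* = (10·p_2/p_1)² — independent of m — with the rest of income spent on x_2.
Plugging in: x_1* = (10·2.68/9.4)² = 8.1286.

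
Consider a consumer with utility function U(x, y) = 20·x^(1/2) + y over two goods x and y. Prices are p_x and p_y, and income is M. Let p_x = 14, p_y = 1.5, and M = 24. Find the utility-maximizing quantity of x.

Set MRS = p_x/p_y: 10·x^(−1/2) = p_x/p_y.
Thus x* = (10·p_y/p_x)² — independent of M — with the rest of income spent on y.
Plugging in: x* = (10·1.5/14)² = 1.148.

x* = 1.148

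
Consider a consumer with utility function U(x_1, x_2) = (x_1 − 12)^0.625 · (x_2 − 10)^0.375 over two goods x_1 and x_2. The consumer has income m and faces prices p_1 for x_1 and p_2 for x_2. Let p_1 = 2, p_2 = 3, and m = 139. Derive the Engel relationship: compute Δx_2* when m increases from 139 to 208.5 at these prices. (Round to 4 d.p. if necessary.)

Let x_1' = x_1−12, x_2' = x_2−10. MRS = (5/3)·x_2'/x_1' = p_1/p_2.
Substituting into the budget: x_1* = 12 + 0.625·(m − 12·p_1 − 10·p_2)/p_1, and x_2* = 10 + 0.375·(…)/p_2.
Discretionary income = 139 − 12·2 − 10·3 = 85; x_2* = 10 + 0.375·85/3 = 20.625.
At m' = 208.5: x_2* = 29.3125. Change: 29.3125 − 20.625 = 8.6875.

Δx_2* = 8.6875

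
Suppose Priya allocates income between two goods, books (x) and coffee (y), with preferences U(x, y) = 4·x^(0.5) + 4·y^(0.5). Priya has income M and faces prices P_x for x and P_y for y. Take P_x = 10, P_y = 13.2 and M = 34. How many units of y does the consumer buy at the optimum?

y* = 1.1102

From the CES first-order condition, (y/x)^(0.5) = P_x/P_y.
Solve for the ratio: y/x = [P_x/P_y]^(2).
Substitute y = (y/x)·x into the budget: x* = M/(P_x + P_y·(y/x)).
Numerically y/x = 0.573921, so x* = 34/(10 + 13.2·0.573921) = 1.9345 and y* = 0.573921·1.9345 = 1.1102.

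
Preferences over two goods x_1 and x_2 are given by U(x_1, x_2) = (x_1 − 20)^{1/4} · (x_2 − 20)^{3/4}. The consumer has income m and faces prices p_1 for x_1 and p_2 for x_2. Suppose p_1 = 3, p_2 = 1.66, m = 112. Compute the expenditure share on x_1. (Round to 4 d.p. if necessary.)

Discretionary income = 112 − 20·3 − 20·1.66 = 18.8; x_1* = 20 + 0.25·18.8/3 = 21.5667; x_2* = 20 + 0.75·18.8/1.66 = 28.494.
Expenditure on x_1: 3·21.5667 = 64.7; share = 0.5777.

share on x_1 = 0.5777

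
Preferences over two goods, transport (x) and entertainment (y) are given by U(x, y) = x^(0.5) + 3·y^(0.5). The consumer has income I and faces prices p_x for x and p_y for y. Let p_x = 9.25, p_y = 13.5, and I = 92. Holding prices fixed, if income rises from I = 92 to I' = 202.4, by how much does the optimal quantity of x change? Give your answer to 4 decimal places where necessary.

MU_x ∝ x^(-0.5), MU_y ∝ 3·y^(-0.5), so MRS = (1/3)·(y/x)^(0.5) = p_x/p_y.
Hence y/x = (3·p_x/p_y)^(1/(0.5)), i.e. raised to the 2 power.
Substitute y = (y/x)·x into the budget: x* = I/(p_x + p_y·(y/x)).
Numerically y/x = 4.225309, so x* = 92/(9.25 + 13.5·4.225309) = 1.3878.
At I' = 202.4: x* = 3.0532. Change: 3.0532 − 1.3878 = 1.6654.

Δx* = 1.6654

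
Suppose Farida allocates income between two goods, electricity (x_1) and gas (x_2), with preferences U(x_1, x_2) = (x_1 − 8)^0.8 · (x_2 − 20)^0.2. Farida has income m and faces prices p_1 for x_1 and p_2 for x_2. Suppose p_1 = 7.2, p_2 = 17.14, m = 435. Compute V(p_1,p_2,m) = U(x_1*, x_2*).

V = 2.4495

This is Cobb-Douglas in (x_1−8, x_2−20): tangency gives 0.8·p_2·(x_2−20) = 0.2·p_1·(x_1−8).
Substituting into the budget: x_1* = 8 + 0.8·(m − 8·p_1 − 20·p_2)/p_1, and x_2* = 20 + 0.2·(…)/p_2.
Discretionary income = 435 − 8·7.2 − 20·17.14 = 34.6; x_1* = 8 + 0.8·34.6/7.2 = 11.8444; x_2* = 20 + 0.2·34.6/17.14 = 20.4037.
Utility at the optimum: U(11.8444, 20.4037) = 2.4495.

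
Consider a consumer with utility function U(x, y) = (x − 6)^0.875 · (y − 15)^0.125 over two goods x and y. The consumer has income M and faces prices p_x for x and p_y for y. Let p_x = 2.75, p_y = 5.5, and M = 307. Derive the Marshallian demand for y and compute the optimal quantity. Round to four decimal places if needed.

This is Cobb-Douglas in (x−6, y−15): tangency gives 0.875·p_y·(y−15) = 0.125·p_x·(x−6).
After buying the subsistence bundle (6, 15), a share 0.875 of the remaining income goes to x: x* = 6 + 0.875·(M − 6p_x − 15p_y)/p_x.
Discretionary income = 307 − 6·2.75 − 15·5.5 = 208; y* = 15 + 0.125·208/5.5 = 19.7273.

y* = 19.7273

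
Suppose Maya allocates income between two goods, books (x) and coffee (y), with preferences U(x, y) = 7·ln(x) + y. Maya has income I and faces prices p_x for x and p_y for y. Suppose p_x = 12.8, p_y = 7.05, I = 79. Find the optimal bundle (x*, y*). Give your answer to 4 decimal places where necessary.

x* = 3.8555, y* = 4.2057

MU_x = 7/x, MU_y = 1. Tangency: 7/x = p_x/p_y.
So x*(p_x,p_y) = 7·p_y/p_x, independent of income; and y* = (I − 7·p_y)/p_y.
At the given prices: x* = 7·7.05/12.8 = 3.8555, and y* = 4.2057.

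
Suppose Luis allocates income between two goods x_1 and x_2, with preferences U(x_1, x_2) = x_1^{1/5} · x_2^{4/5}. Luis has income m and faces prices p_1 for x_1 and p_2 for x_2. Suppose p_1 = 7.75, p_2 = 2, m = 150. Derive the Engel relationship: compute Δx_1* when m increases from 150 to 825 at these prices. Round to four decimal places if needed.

The MRS is (1/4)·x_2/x_1. Set MRS = p_1/p_2.
So 0.2·p_2·x_2 = 0.8·p_1·x_1; combined with the budget, a share 0.2 of income goes to x_1.
Demand: x_1*(p_1,p_2,m) = 0.2·m/p_1 and x_2* = 0.8·m/p_2.
At p_1=7.75, p_2=2, m=150: x_1* = 0.2·150/7.75 = 3.871.
At m' = 825: x_1* = 21.2903. Change: 21.2903 − 3.871 = 17.4194.

Δx_1* = 17.4194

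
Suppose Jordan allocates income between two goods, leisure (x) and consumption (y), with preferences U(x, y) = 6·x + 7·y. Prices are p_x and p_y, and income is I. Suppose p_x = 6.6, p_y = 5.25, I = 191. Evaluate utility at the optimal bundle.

V = 254.6667

y gives more utility per dollar, so spend all income on y: y* = I/p_y, x* = 0.
Numerically: x* = 0, y* = 36.381.
Utility at the optimum: U(0, 36.381) = 254.6667.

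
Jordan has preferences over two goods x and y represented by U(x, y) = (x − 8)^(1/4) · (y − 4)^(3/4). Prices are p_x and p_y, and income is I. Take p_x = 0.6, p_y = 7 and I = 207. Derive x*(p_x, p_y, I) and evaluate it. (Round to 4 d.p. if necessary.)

MRS = (1/3)·(y−4)/(x−8). Tangency with p_x/p_y gives y−4 = 3·(p_x/p_y)·(x−8).
Substituting into the budget: x* = 8 + 0.25·(I − 8·p_x − 4·p_y)/p_x, and y* = 4 + 0.75·(…)/p_y.
Discretionary income = 207 − 8·0.6 − 4·7 = 174.2; x* = 8 + 0.25·174.2/0.6 = 80.5833.

x* = 80.5833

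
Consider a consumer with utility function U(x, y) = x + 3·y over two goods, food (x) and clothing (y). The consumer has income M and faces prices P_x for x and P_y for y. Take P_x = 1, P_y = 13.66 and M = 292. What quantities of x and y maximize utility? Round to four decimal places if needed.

Numerically: x* = 292, y* = 0.

x* = 292, y* = 0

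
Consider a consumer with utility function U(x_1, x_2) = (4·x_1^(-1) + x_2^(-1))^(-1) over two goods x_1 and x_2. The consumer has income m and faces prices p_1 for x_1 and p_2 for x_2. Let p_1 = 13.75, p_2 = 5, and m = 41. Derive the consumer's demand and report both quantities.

x_1* = 2.291, x_2* = 1.8996

From the CES first-order condition, 4·(x_2/x_1)^(2) = p_1/p_2.
Hence x_2/x_1 = ((1/4)·p_1/p_2)^(1/(2)), i.e. raised to the 0.5 power.
Substitute x_2 = (x_2/x_1)·x_1 into the budget: x_1* = m/(p_1 + p_2·(x_2/x_1)).
Numerically x_2/x_1 = 0.829156, so x_1* = 41/(13.75 + 5·0.829156) = 2.291 and x_2* = 0.829156·2.291 = 1.8996.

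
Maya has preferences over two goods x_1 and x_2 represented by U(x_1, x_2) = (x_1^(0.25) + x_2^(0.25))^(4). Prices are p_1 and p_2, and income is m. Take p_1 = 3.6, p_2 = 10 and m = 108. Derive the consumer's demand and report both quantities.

Numerically x_2/x_1 = 0.256096, so x_1* = 108/(3.6 + 10·0.256096) = 17.5297 and x_2* = 0.256096·17.5297 = 4.4893.

x_1* = 17.5297, x_2* = 4.4893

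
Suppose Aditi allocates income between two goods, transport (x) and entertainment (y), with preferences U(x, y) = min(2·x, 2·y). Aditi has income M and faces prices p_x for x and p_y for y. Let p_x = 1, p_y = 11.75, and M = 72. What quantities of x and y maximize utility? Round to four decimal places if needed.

x* = 5.6471, y* = 5.6471

Here 2·1 + 2·11.75 = 25.5, giving x* = 5.6471 and y* = 5.6471.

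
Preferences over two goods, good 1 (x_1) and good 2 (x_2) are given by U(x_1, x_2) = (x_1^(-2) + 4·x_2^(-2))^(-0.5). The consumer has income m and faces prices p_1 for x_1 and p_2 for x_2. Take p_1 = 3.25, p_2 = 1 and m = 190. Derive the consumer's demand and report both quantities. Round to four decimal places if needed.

x_1* = 33.9205, x_2* = 79.7584

MRS = MU_x_1/MU_x_2 = (1/4)·(x_2/x_1)^(3). Set equal to p_1/p_2.
Hence x_2/x_1 = (4·p_1/p_2)^(1/(3)), i.e. raised to the 1/3 power.
With the ratio pinned down, the budget gives x_1* = m/(p_1 + p_2·(x_2/x_1)) and x_2* = (x_2/x_1)·x_1*.
Numerically x_2/x_1 = 2.351335, so x_1* = 190/(3.25 + 1·2.351335) = 33.9205 and x_2* = 2.351335·33.9205 = 79.7584.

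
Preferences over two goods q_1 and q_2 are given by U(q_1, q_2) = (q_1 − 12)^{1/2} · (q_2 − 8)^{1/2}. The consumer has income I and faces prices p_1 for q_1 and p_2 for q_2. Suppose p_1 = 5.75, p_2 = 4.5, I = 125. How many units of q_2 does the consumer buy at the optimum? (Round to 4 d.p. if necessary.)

q_2* = 10.2222

After buying the subsistence bundle (12, 8), a share 0.5 of the remaining income goes to q_1: q_1* = 12 + 0.5·(I − 12p_1 − 8p_2)/p_1.
Discretionary income = 125 − 12·5.75 − 8·4.5 = 20; q_2* = 8 + 0.5·20/4.5 = 10.2222.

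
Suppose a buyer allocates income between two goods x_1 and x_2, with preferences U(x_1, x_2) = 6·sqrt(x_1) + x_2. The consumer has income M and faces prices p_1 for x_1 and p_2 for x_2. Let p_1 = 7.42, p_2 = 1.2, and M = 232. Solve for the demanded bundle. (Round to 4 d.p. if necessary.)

x_1* = 0.2354, x_2* = 191.8778

Set MRS = p_1/p_2: 3·x_1^(−1/2) = p_1/p_2.
Thus x_1* = (3·p_2/p_1)² — independent of M — with the rest of income spent on x_2.
Plugging in: x_1* = (3·1.2/7.42)² = 0.2354, x_2* = 191.8778.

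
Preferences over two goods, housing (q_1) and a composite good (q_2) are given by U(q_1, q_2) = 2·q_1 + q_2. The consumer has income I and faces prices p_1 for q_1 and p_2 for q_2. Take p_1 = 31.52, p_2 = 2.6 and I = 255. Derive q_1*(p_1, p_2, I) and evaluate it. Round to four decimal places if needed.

Linear utility — the consumer picks whichever good has higher MU/price: 2/31.52 = 0.0635 vs 1/2.6 = 0.3846.
q_2 gives more utility per dollar, so spend all income on q_2: q_2* = I/p_2, q_1* = 0.
Numerically: q_1* = 0, q_2* = 98.0769.

q_1* = 0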